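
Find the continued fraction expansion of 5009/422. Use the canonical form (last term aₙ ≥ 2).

[11; 1, 6, 1, 2, 18]

5009 = 11×422 + 367
422 = 1×367 + 55
367 = 6×55 + 37
55 = 1×37 + 18
37 = 2×18 + 1
18 = 18×1 + 0  (stop)
So 5009/422 = [11; 1, 6, 1, 2, 18].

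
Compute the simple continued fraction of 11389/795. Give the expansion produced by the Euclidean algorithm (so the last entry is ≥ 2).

[14; 3, 14, 2, 1, 1, 3]

11389 = 14×795 + 259
795 = 3×259 + 18
259 = 14×18 + 7
18 = 2×7 + 4
7 = 1×4 + 3
4 = 1×3 + 1
3 = 3×1 + 0  (stop)
So 11389/795 = [14; 3, 14, 2, 1, 1, 3].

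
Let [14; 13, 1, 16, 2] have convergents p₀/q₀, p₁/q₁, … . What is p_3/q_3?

Using pₖ = aₖpₖ₋₁ + pₖ₋₂, qₖ = aₖqₖ₋₁ + qₖ₋₂ (with p₋₁=1, p₋₂=0, q₋₁=0, q₋₂=1):
  k=0: a=14, p=14, q=1
  k=1: a=13, p=183, q=13
  k=2: a=1, p=197, q=14
  k=3: a=16, p=3335, q=237

3335/237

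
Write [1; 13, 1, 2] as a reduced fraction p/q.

44/41

Fold from the inside: start with 2/1.
  1 + 1/2 = 3/2
  13 + 2/3 = 41/3
  1 + 3/41 = 44/41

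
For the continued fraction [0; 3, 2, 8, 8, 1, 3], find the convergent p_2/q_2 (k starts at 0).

2/7

Using pₖ = aₖpₖ₋₁ + pₖ₋₂, qₖ = aₖqₖ₋₁ + qₖ₋₂ (with p₋₁=1, p₋₂=0, q₋₁=0, q₋₂=1):
  k=0: a=0, p=0, q=1
  k=1: a=3, p=1, q=3
  k=2: a=2, p=2, q=7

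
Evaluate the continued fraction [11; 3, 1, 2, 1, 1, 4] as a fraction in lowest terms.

Using pₖ = aₖpₖ₋₁ + pₖ₋₂ and qₖ = aₖqₖ₋₁ + qₖ₋₂:
  k=0: a=11, p=11, q=1
  k=1: a=3, p=34, q=3
  k=2: a=1, p=45, q=4
  k=3: a=2, p=124, q=11
  k=4: a=1, p=169, q=15
  k=5: a=1, p=293, q=26
  k=6: a=4, p=1341, q=119

1341/119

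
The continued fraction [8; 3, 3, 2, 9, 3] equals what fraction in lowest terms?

5597/674

Using pₖ = aₖpₖ₋₁ + pₖ₋₂ and qₖ = aₖqₖ₋₁ + qₖ₋₂:
  k=0: a=8, p=8, q=1
  k=1: a=3, p=25, q=3
  k=2: a=3, p=83, q=10
  k=3: a=2, p=191, q=23
  k=4: a=9, p=1802, q=217
  k=5: a=3, p=5597, q=674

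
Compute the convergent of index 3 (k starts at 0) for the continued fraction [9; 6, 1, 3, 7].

247/27

Using pₖ = aₖpₖ₋₁ + pₖ₋₂, qₖ = aₖqₖ₋₁ + qₖ₋₂ (with p₋₁=1, p₋₂=0, q₋₁=0, q₋₂=1):
  k=0: a=9, p=9, q=1
  k=1: a=6, p=55, q=6
  k=2: a=1, p=64, q=7
  k=3: a=3, p=247, q=27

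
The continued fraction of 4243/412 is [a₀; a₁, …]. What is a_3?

4243 = 10·412 + 123   →  a_0 = 10
412 = 3·123 + 43   →  a_1 = 3
123 = 2·43 + 37   →  a_2 = 2
43 = 1·37 + 6   →  a_3 = 1

1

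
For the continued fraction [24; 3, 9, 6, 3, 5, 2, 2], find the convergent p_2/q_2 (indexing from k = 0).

Using pₖ = aₖpₖ₋₁ + pₖ₋₂, qₖ = aₖqₖ₋₁ + qₖ₋₂ (with p₋₁=1, p₋₂=0, q₋₁=0, q₋₂=1):
  k=0: a=24, p=24, q=1
  k=1: a=3, p=73, q=3
  k=2: a=9, p=681, q=28

681/28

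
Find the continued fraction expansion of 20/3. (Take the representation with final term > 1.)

[6; 1, 2]

20 = 6*3 + 2
3 = 1*2 + 1
2 = 2*1 + 0  (stop)
So 20/3 = [6; 1, 2].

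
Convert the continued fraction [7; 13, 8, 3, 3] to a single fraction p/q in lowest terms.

Fold from the inside: start with 3/1.
  3 + 1/3 = 10/3
  8 + 3/10 = 83/10
  13 + 10/83 = 1089/83
  7 + 83/1089 = 7706/1089

7706/1089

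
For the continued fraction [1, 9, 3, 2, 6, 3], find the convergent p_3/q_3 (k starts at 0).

72/65

Using pₖ = aₖpₖ₋₁ + pₖ₋₂, qₖ = aₖqₖ₋₁ + qₖ₋₂ (with p₋₁=1, p₋₂=0, q₋₁=0, q₋₂=1):
  k=0: a=1, p=1, q=1
  k=1: a=9, p=10, q=9
  k=2: a=3, p=31, q=28
  k=3: a=2, p=72, q=65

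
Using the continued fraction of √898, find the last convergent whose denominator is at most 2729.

53910/1799

√898 = [29; 1, 28, 1, 58, …] (period length 4).
Convergents:
  p_0/q_0 = 29/1
  p_1/q_1 = 30/1
  p_2/q_2 = 869/29
  p_3/q_3 = 899/30
  p_4/q_4 = 53011/1769
  p_5/q_5 = 53910/1799
  p_6/q_6 = 1562491/52141
q_5 = 1799 ≤ 2729 < 52141 = q_6, so the answer is 53910/1799.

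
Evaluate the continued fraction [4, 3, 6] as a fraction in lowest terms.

Using pₖ = aₖpₖ₋₁ + pₖ₋₂ and qₖ = aₖqₖ₋₁ + qₖ₋₂:
  k=0: a=4, p=4, q=1
  k=1: a=3, p=13, q=3
  k=2: a=6, p=82, q=19

82/19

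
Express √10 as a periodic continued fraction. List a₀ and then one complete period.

a₀ = ⌊√10⌋ = 3.
With m₀=0, d₀=1 and mₖ₊₁ = dₖaₖ − mₖ, dₖ₊₁ = (n − mₖ₊₁²)/dₖ, aₖ₊₁ = ⌊(a₀+mₖ₊₁)/dₖ₊₁⌋:
  k=1: m=3, d=1, a=6
d=1 and a=2a₀=6 at k=1, so the next step gives (m, d) = (3, 1) again — its k=1 value — and the period has length 1.

[3; 6]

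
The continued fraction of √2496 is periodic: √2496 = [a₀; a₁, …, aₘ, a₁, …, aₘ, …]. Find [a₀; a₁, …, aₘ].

a₀ = ⌊√2496⌋ = 49.
With m₀=0, d₀=1 and mₖ₊₁ = dₖaₖ − mₖ, dₖ₊₁ = (n − mₖ₊₁²)/dₖ, aₖ₊₁ = ⌊(a₀+mₖ₊₁)/dₖ₊₁⌋:
  k=1: m=49, d=95, a=1
  k=2: m=46, d=4, a=23
  k=3: m=46, d=95, a=1
  k=4: m=49, d=1, a=98
d=1 and a=2a₀=98 at k=4, so the next step gives (m, d) = (49, 95) again — its k=1 value — and the period has length 4.

[49; 1, 23, 1, 98]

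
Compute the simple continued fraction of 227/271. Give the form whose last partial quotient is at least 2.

227 = 0*271 + 227
271 = 1*227 + 44
227 = 5*44 + 7
44 = 6*7 + 2
7 = 3*2 + 1
2 = 2*1 + 0  (stop)
So 227/271 = [0; 1, 5, 6, 3, 2].

[0; 1, 5, 6, 3, 2]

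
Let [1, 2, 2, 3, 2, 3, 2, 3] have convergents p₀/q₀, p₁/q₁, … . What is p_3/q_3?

24/17

Using pₖ = aₖpₖ₋₁ + pₖ₋₂, qₖ = aₖqₖ₋₁ + qₖ₋₂ (with p₋₁=1, p₋₂=0, q₋₁=0, q₋₂=1):
  k=0: a=1, p=1, q=1
  k=1: a=2, p=3, q=2
  k=2: a=2, p=7, q=5
  k=3: a=3, p=24, q=17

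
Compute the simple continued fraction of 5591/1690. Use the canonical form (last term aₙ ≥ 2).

5591 = 3·1690 + 521
1690 = 3·521 + 127
521 = 4·127 + 13
127 = 9·13 + 10
13 = 1·10 + 3
10 = 3·3 + 1
3 = 3·1 + 0  (stop)
So 5591/1690 = [3; 3, 4, 9, 1, 3, 3].

[3; 3, 4, 9, 1, 3, 3]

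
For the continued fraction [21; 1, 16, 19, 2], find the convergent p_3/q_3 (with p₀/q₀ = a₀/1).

7109/324

Using pₖ = aₖpₖ₋₁ + pₖ₋₂, qₖ = aₖqₖ₋₁ + qₖ₋₂ (with p₋₁=1, p₋₂=0, q₋₁=0, q₋₂=1):
  k=0: a=21, p=21, q=1
  k=1: a=1, p=22, q=1
  k=2: a=16, p=373, q=17
  k=3: a=19, p=7109, q=324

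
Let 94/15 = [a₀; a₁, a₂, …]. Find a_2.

1

94 = 6·15 + 4   →  a_0 = 6
15 = 3·4 + 3   →  a_1 = 3
4 = 1·3 + 1   →  a_2 = 1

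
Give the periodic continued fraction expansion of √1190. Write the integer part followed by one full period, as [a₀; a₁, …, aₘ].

a₀ = ⌊√1190⌋ = 34.

[34; 2, 68]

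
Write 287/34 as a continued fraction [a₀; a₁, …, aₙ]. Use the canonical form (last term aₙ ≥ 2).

[8; 2, 3, 1, 3]

287 = 8*34 + 15
34 = 2*15 + 4
15 = 3*4 + 3
4 = 1*3 + 1
3 = 3*1 + 0  (stop)
So 287/34 = [8; 2, 3, 1, 3].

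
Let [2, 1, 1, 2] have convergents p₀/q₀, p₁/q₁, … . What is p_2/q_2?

Using pₖ = aₖpₖ₋₁ + pₖ₋₂, qₖ = aₖqₖ₋₁ + qₖ₋₂ (with p₋₁=1, p₋₂=0, q₋₁=0, q₋₂=1):
  k=0: a=2, p=2, q=1
  k=1: a=1, p=3, q=1
  k=2: a=1, p=5, q=2

5/2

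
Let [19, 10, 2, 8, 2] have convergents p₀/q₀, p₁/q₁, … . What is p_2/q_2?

401/21

Using pₖ = aₖpₖ₋₁ + pₖ₋₂, qₖ = aₖqₖ₋₁ + qₖ₋₂ (with p₋₁=1, p₋₂=0, q₋₁=0, q₋₂=1):
  k=0: a=19, p=19, q=1
  k=1: a=10, p=191, q=10
  k=2: a=2, p=401, q=21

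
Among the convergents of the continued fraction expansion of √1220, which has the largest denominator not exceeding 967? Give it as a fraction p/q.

√1220 = [34; 1, 12, 1, 68, …] (period length 4).
Convergents:
  p_0/q_0 = 34/1
  p_1/q_1 = 35/1
  p_2/q_2 = 454/13
  p_3/q_3 = 489/14
  p_4/q_4 = 33706/965
  p_5/q_5 = 34195/979
q_4 = 965 ≤ 967 < 979 = q_5, so the answer is 33706/965.

33706/965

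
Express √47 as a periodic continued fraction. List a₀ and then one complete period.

[6; 1, 5, 1, 12]

a₀ = ⌊√47⌋ = 6.
With m₀=0, d₀=1 and mₖ₊₁ = dₖaₖ − mₖ, dₖ₊₁ = (n − mₖ₊₁²)/dₖ, aₖ₊₁ = ⌊(a₀+mₖ₊₁)/dₖ₊₁⌋:
  k=1: m=6, d=11, a=1
  k=2: m=5, d=2, a=5
  k=3: m=5, d=11, a=1
  k=4: m=6, d=1, a=12
d=1 and a=2a₀=12 at k=4, so the next step gives (m, d) = (6, 11) again — its k=1 value — and the period has length 4.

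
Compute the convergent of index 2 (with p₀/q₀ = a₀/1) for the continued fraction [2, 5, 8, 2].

Using pₖ = aₖpₖ₋₁ + pₖ₋₂, qₖ = aₖqₖ₋₁ + qₖ₋₂ (with p₋₁=1, p₋₂=0, q₋₁=0, q₋₂=1):
  k=0: a=2, p=2, q=1
  k=1: a=5, p=11, q=5
  k=2: a=8, p=90, q=41

90/41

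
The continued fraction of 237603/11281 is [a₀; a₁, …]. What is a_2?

237603 = 21·11281 + 702   →  a_0 = 21
11281 = 16·702 + 49   →  a_1 = 16
702 = 14·49 + 16   →  a_2 = 14

14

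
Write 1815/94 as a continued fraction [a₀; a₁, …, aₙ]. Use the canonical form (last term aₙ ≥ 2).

1815 = 19×94 + 29
94 = 3×29 + 7
29 = 4×7 + 1
7 = 7×1 + 0  (stop)
So 1815/94 = [19; 3, 4, 7].

[19; 3, 4, 7]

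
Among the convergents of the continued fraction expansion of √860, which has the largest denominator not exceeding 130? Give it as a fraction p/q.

√860 = [29; 3, 14, 3, 58, …] (period length 4).
Convergents:
  p_0/q_0 = 29/1
  p_1/q_1 = 88/3
  p_2/q_2 = 1261/43
  p_3/q_3 = 3871/132
q_2 = 43 ≤ 130 < 132 = q_3, so the answer is 1261/43.

1261/43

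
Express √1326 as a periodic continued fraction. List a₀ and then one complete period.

[36; 2, 2, 2, 2, 2, 72]

a₀ = ⌊√1326⌋ = 36.
With m₀=0, d₀=1 and mₖ₊₁ = dₖaₖ − mₖ, dₖ₊₁ = (n − mₖ₊₁²)/dₖ, aₖ₊₁ = ⌊(a₀+mₖ₊₁)/dₖ₊₁⌋:
  k=1: m=36, d=30, a=2
  k=2: m=24, d=25, a=2
  k=3: m=26, d=26, a=2
  k=4: m=26, d=25, a=2
  k=5: m=24, d=30, a=2
  k=6: m=36, d=1, a=72
d=1 and a=2a₀=72 at k=6, so the next step gives (m, d) = (36, 30) again — its k=1 value — and the period has length 6.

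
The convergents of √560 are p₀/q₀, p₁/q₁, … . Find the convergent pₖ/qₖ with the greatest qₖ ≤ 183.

3384/143

√560 = [23; 1, 1, 1, 46, …] (period length 4).
Convergents:
  p_0/q_0 = 23/1
  p_1/q_1 = 24/1
  p_2/q_2 = 47/2
  p_3/q_3 = 71/3
  p_4/q_4 = 3313/140
  p_5/q_5 = 3384/143
  p_6/q_6 = 6697/283
q_5 = 143 ≤ 183 < 283 = q_6, so the answer is 3384/143.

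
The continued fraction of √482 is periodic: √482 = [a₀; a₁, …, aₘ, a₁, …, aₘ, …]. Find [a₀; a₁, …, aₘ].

a₀ = ⌊√482⌋ = 21.
With m₀=0, d₀=1 and mₖ₊₁ = dₖaₖ − mₖ, dₖ₊₁ = (n − mₖ₊₁²)/dₖ, aₖ₊₁ = ⌊(a₀+mₖ₊₁)/dₖ₊₁⌋:
  k=1: m=21, d=41, a=1
  k=2: m=20, d=2, a=20
  k=3: m=20, d=41, a=1
  k=4: m=21, d=1, a=42
d=1 and a=2a₀=42 at k=4, so the next step gives (m, d) = (21, 41) again — its k=1 value — and the period has length 4.

[21; 1, 20, 1, 42]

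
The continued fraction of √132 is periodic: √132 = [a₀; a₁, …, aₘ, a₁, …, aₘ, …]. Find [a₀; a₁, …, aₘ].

[11; 2, 22]

a₀ = ⌊√132⌋ = 11.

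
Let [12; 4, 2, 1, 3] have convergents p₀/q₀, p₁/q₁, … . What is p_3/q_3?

Using pₖ = aₖpₖ₋₁ + pₖ₋₂, qₖ = aₖqₖ₋₁ + qₖ₋₂ (with p₋₁=1, p₋₂=0, q₋₁=0, q₋₂=1):
  k=0: a=12, p=12, q=1
  k=1: a=4, p=49, q=4
  k=2: a=2, p=110, q=9
  k=3: a=1, p=159, q=13

159/13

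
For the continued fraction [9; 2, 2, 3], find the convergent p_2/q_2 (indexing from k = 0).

Using pₖ = aₖpₖ₋₁ + pₖ₋₂, qₖ = aₖqₖ₋₁ + qₖ₋₂ (with p₋₁=1, p₋₂=0, q₋₁=0, q₋₂=1):
  k=0: a=9, p=9, q=1
  k=1: a=2, p=19, q=2
  k=2: a=2, p=47, q=5

47/5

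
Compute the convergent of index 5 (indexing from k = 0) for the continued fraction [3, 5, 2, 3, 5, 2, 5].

Using pₖ = aₖpₖ₋₁ + pₖ₋₂, qₖ = aₖqₖ₋₁ + qₖ₋₂ (with p₋₁=1, p₋₂=0, q₋₁=0, q₋₂=1):
  k=0: a=3, p=3, q=1
  k=1: a=5, p=16, q=5
  k=2: a=2, p=35, q=11
  k=3: a=3, p=121, q=38
  k=4: a=5, p=640, q=201
  k=5: a=2, p=1401, q=440

1401/440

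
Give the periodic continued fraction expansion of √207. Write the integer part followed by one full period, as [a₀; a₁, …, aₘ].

[14; 2, 1, 1, 2, 1, 1, 2, 28]

a₀ = ⌊√207⌋ = 14.
With m₀=0, d₀=1 and mₖ₊₁ = dₖaₖ − mₖ, dₖ₊₁ = (n − mₖ₊₁²)/dₖ, aₖ₊₁ = ⌊(a₀+mₖ₊₁)/dₖ₊₁⌋:
  k=1: m=14, d=11, a=2
  k=2: m=8, d=13, a=1
  k=3: m=5, d=14, a=1
  k=4: m=9, d=9, a=2
  k=5: m=9, d=14, a=1
  k=6: m=5, d=13, a=1
  k=7: m=8, d=11, a=2
  k=8: m=14, d=1, a=28
d=1 and a=2a₀=28 at k=8, so the next step gives (m, d) = (14, 11) again — its k=1 value — and the period has length 8.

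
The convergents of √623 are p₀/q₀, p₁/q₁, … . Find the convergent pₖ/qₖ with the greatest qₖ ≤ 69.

√623 = [24; 1, 23, 1, 48, …] (period length 4).
Convergents:
  p_0/q_0 = 24/1
  p_1/q_1 = 25/1
  p_2/q_2 = 599/24
  p_3/q_3 = 624/25
  p_4/q_4 = 30551/1224
q_3 = 25 ≤ 69 < 1224 = q_4, so the answer is 624/25.

624/25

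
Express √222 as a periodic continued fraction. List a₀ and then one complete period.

[14; 1, 8, 1, 28]

a₀ = ⌊√222⌋ = 14.
With m₀=0, d₀=1 and mₖ₊₁ = dₖaₖ − mₖ, dₖ₊₁ = (n − mₖ₊₁²)/dₖ, aₖ₊₁ = ⌊(a₀+mₖ₊₁)/dₖ₊₁⌋:
  k=1: m=14, d=26, a=1
  k=2: m=12, d=3, a=8
  k=3: m=12, d=26, a=1
  k=4: m=14, d=1, a=28
d=1 and a=2a₀=28 at k=4, so the next step gives (m, d) = (14, 26) again — its k=1 value — and the period has length 4.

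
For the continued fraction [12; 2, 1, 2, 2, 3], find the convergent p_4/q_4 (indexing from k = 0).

235/19

Using pₖ = aₖpₖ₋₁ + pₖ₋₂, qₖ = aₖqₖ₋₁ + qₖ₋₂ (with p₋₁=1, p₋₂=0, q₋₁=0, q₋₂=1):
  k=0: a=12, p=12, q=1
  k=1: a=2, p=25, q=2
  k=2: a=1, p=37, q=3
  k=3: a=2, p=99, q=8
  k=4: a=2, p=235, q=19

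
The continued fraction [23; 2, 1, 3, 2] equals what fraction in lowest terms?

Using pₖ = aₖpₖ₋₁ + pₖ₋₂ and qₖ = aₖqₖ₋₁ + qₖ₋₂:
  k=0: a=23, p=23, q=1
  k=1: a=2, p=47, q=2
  k=2: a=1, p=70, q=3
  k=3: a=3, p=257, q=11
  k=4: a=2, p=584, q=25

584/25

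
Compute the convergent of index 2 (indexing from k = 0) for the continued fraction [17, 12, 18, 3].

Using pₖ = aₖpₖ₋₁ + pₖ₋₂, qₖ = aₖqₖ₋₁ + qₖ₋₂ (with p₋₁=1, p₋₂=0, q₋₁=0, q₋₂=1):
  k=0: a=17, p=17, q=1
  k=1: a=12, p=205, q=12
  k=2: a=18, p=3707, q=217

3707/217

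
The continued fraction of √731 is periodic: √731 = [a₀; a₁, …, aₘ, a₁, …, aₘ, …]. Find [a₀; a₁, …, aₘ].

a₀ = ⌊√731⌋ = 27.
With m₀=0, d₀=1 and mₖ₊₁ = dₖaₖ − mₖ, dₖ₊₁ = (n − mₖ₊₁²)/dₖ, aₖ₊₁ = ⌊(a₀+mₖ₊₁)/dₖ₊₁⌋:
  k=1: m=27, d=2, a=27
  k=2: m=27, d=1, a=54
d=1 and a=2a₀=54 at k=2, so the next step gives (m, d) = (27, 2) again — its k=1 value — and the period has length 2.

[27; 27, 54]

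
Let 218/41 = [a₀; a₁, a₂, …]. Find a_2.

218 = 5·41 + 13   →  a_0 = 5
41 = 3·13 + 2   →  a_1 = 3
13 = 6·2 + 1   →  a_2 = 6

6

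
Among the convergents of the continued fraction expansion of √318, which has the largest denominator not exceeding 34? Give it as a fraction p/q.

107/6

√318 = [17; 1, 4, 1, 34, …] (period length 4).
Convergents:
  p_0/q_0 = 17/1
  p_1/q_1 = 18/1
  p_2/q_2 = 89/5
  p_3/q_3 = 107/6
  p_4/q_4 = 3727/209
q_3 = 6 ≤ 34 < 209 = q_4, so the answer is 107/6.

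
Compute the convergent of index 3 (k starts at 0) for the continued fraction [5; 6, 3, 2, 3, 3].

227/44

Using pₖ = aₖpₖ₋₁ + pₖ₋₂, qₖ = aₖqₖ₋₁ + qₖ₋₂ (with p₋₁=1, p₋₂=0, q₋₁=0, q₋₂=1):
  k=0: a=5, p=5, q=1
  k=1: a=6, p=31, q=6
  k=2: a=3, p=98, q=19
  k=3: a=2, p=227, q=44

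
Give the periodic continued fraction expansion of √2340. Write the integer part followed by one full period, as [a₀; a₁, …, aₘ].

a₀ = ⌊√2340⌋ = 48.

[48; 2, 1, 2, 10, 2, 1, 2, 96]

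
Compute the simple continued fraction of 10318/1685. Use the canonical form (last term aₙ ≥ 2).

10318 = 6×1685 + 208
1685 = 8×208 + 21
208 = 9×21 + 19
21 = 1×19 + 2
19 = 9×2 + 1
2 = 2×1 + 0  (stop)
So 10318/1685 = [6; 8, 9, 1, 9, 2].

[6; 8, 9, 1, 9, 2]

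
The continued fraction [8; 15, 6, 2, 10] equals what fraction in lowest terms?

Using pₖ = aₖpₖ₋₁ + pₖ₋₂ and qₖ = aₖqₖ₋₁ + qₖ₋₂:
  k=0: a=8, p=8, q=1
  k=1: a=15, p=121, q=15
  k=2: a=6, p=734, q=91
  k=3: a=2, p=1589, q=197
  k=4: a=10, p=16624, q=2061

16624/2061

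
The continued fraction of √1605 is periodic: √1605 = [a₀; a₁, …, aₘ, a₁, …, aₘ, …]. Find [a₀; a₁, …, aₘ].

[40; 16, 80]

a₀ = ⌊√1605⌋ = 40.
With m₀=0, d₀=1 and mₖ₊₁ = dₖaₖ − mₖ, dₖ₊₁ = (n − mₖ₊₁²)/dₖ, aₖ₊₁ = ⌊(a₀+mₖ₊₁)/dₖ₊₁⌋:
  k=1: m=40, d=5, a=16
  k=2: m=40, d=1, a=80
d=1 and a=2a₀=80 at k=2, so the next step gives (m, d) = (40, 5) again — its k=1 value — and the period has length 2.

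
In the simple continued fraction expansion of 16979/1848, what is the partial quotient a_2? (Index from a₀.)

16979 = 9·1848 + 347   →  a_0 = 9
1848 = 5·347 + 113   →  a_1 = 5
347 = 3·113 + 8   →  a_2 = 3

3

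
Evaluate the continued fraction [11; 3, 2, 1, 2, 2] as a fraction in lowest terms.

Using pₖ = aₖpₖ₋₁ + pₖ₋₂ and qₖ = aₖqₖ₋₁ + qₖ₋₂:
  k=0: a=11, p=11, q=1
  k=1: a=3, p=34, q=3
  k=2: a=2, p=79, q=7
  k=3: a=1, p=113, q=10
  k=4: a=2, p=305, q=27
  k=5: a=2, p=723, q=64

723/64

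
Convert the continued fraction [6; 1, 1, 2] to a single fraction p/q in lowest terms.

Using pₖ = aₖpₖ₋₁ + pₖ₋₂ and qₖ = aₖqₖ₋₁ + qₖ₋₂:
  k=0: a=6, p=6, q=1
  k=1: a=1, p=7, q=1
  k=2: a=1, p=13, q=2
  k=3: a=2, p=33, q=5

33/5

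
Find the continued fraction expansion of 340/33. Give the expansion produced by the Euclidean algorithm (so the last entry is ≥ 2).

[10; 3, 3, 3]

340 = 10×33 + 10
33 = 3×10 + 3
10 = 3×3 + 1
3 = 3×1 + 0  (stop)
So 340/33 = [10; 3, 3, 3].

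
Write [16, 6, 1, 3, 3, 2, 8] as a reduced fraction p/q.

27645/1712

Using pₖ = aₖpₖ₋₁ + pₖ₋₂ and qₖ = aₖqₖ₋₁ + qₖ₋₂:
  k=0: a=16, p=16, q=1
  k=1: a=6, p=97, q=6
  k=2: a=1, p=113, q=7
  k=3: a=3, p=436, q=27
  k=4: a=3, p=1421, q=88
  k=5: a=2, p=3278, q=203
  k=6: a=8, p=27645, q=1712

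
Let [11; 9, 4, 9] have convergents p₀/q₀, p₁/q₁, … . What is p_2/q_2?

Using pₖ = aₖpₖ₋₁ + pₖ₋₂, qₖ = aₖqₖ₋₁ + qₖ₋₂ (with p₋₁=1, p₋₂=0, q₋₁=0, q₋₂=1):
  k=0: a=11, p=11, q=1
  k=1: a=9, p=100, q=9
  k=2: a=4, p=411, q=37

411/37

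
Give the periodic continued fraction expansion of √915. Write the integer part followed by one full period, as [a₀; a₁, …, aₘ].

a₀ = ⌊√915⌋ = 30.
With m₀=0, d₀=1 and mₖ₊₁ = dₖaₖ − mₖ, dₖ₊₁ = (n − mₖ₊₁²)/dₖ, aₖ₊₁ = ⌊(a₀+mₖ₊₁)/dₖ₊₁⌋:
  k=1: m=30, d=15, a=4
  k=2: m=30, d=1, a=60
d=1 and a=2a₀=60 at k=2, so the next step gives (m, d) = (30, 15) again — its k=1 value — and the period has length 2.

[30; 4, 60]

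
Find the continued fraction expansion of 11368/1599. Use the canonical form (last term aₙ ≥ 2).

[7; 9, 7, 3, 2, 3]

11368 = 7*1599 + 175
1599 = 9*175 + 24
175 = 7*24 + 7
24 = 3*7 + 3
7 = 2*3 + 1
3 = 3*1 + 0  (stop)
So 11368/1599 = [7; 9, 7, 3, 2, 3].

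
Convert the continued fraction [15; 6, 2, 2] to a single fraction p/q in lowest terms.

485/32

Fold from the inside: start with 2/1.
  2 + 1/2 = 5/2
  6 + 2/5 = 32/5
  15 + 5/32 = 485/32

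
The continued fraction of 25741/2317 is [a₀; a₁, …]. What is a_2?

8

25741 = 11·2317 + 254   →  a_0 = 11
2317 = 9·254 + 31   →  a_1 = 9
254 = 8·31 + 6   →  a_2 = 8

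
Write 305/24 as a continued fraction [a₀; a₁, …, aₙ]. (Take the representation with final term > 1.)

[12; 1, 2, 2, 3]

305 = 12·24 + 17
24 = 1·17 + 7
17 = 2·7 + 3
7 = 2·3 + 1
3 = 3·1 + 0  (stop)
So 305/24 = [12; 1, 2, 2, 3].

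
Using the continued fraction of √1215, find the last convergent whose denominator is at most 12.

√1215 = [34; 1, 5, 1, 68, …] (period length 4).
Convergents:
  p_0/q_0 = 34/1
  p_1/q_1 = 35/1
  p_2/q_2 = 209/6
  p_3/q_3 = 244/7
  p_4/q_4 = 16801/482
q_3 = 7 ≤ 12 < 482 = q_4, so the answer is 244/7.

244/7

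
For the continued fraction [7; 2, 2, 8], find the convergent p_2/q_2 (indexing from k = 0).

37/5

Using pₖ = aₖpₖ₋₁ + pₖ₋₂, qₖ = aₖqₖ₋₁ + qₖ₋₂ (with p₋₁=1, p₋₂=0, q₋₁=0, q₋₂=1):
  k=0: a=7, p=7, q=1
  k=1: a=2, p=15, q=2
  k=2: a=2, p=37, q=5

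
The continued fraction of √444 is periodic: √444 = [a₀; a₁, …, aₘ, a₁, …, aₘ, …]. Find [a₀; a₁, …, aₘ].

[21; 14, 42]

a₀ = ⌊√444⌋ = 21.
With m₀=0, d₀=1 and mₖ₊₁ = dₖaₖ − mₖ, dₖ₊₁ = (n − mₖ₊₁²)/dₖ, aₖ₊₁ = ⌊(a₀+mₖ₊₁)/dₖ₊₁⌋:
  k=1: m=21, d=3, a=14
  k=2: m=21, d=1, a=42
d=1 and a=2a₀=42 at k=2, so the next step gives (m, d) = (21, 3) again — its k=1 value — and the period has length 2.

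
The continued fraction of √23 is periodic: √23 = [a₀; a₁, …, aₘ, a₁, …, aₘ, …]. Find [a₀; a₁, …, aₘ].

[4; 1, 3, 1, 8]

a₀ = ⌊√23⌋ = 4.
With m₀=0, d₀=1 and mₖ₊₁ = dₖaₖ − mₖ, dₖ₊₁ = (n − mₖ₊₁²)/dₖ, aₖ₊₁ = ⌊(a₀+mₖ₊₁)/dₖ₊₁⌋:
  k=1: m=4, d=7, a=1
  k=2: m=3, d=2, a=3
  k=3: m=3, d=7, a=1
  k=4: m=4, d=1, a=8
d=1 and a=2a₀=8 at k=4, so the next step gives (m, d) = (4, 7) again — its k=1 value — and the period has length 4.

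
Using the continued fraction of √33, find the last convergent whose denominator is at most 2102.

11357/1977

√33 = [5; 1, 2, 1, 10, …] (period length 4).
Convergents:
  p_0/q_0 = 5/1
  p_1/q_1 = 6/1
  p_2/q_2 = 17/3
  p_3/q_3 = 23/4
  p_4/q_4 = 247/43
  p_5/q_5 = 270/47
  p_6/q_6 = 787/137
  p_7/q_7 = 1057/184
  p_8/q_8 = 11357/1977
  p_9/q_9 = 12414/2161
q_8 = 1977 ≤ 2102 < 2161 = q_9, so the answer is 11357/1977.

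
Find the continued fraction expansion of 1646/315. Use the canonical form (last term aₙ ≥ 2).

1646 = 5·315 + 71
315 = 4·71 + 31
71 = 2·31 + 9
31 = 3·9 + 4
9 = 2·4 + 1
4 = 4·1 + 0  (stop)
So 1646/315 = [5; 4, 2, 3, 2, 4].

[5; 4, 2, 3, 2, 4]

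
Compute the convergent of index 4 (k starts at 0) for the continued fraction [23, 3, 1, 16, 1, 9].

1651/71

Using pₖ = aₖpₖ₋₁ + pₖ₋₂, qₖ = aₖqₖ₋₁ + qₖ₋₂ (with p₋₁=1, p₋₂=0, q₋₁=0, q₋₂=1):
  k=0: a=23, p=23, q=1
  k=1: a=3, p=70, q=3
  k=2: a=1, p=93, q=4
  k=3: a=16, p=1558, q=67
  k=4: a=1, p=1651, q=71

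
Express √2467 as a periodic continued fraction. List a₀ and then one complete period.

[49; 1, 2, 49, 2, 1, 98]

a₀ = ⌊√2467⌋ = 49.
With m₀=0, d₀=1 and mₖ₊₁ = dₖaₖ − mₖ, dₖ₊₁ = (n − mₖ₊₁²)/dₖ, aₖ₊₁ = ⌊(a₀+mₖ₊₁)/dₖ₊₁⌋:
  k=1: m=49, d=66, a=1
  k=2: m=17, d=33, a=2
  k=3: m=49, d=2, a=49
  k=4: m=49, d=33, a=2
  k=5: m=17, d=66, a=1
  k=6: m=49, d=1, a=98
d=1 and a=2a₀=98 at k=6, so the next step gives (m, d) = (49, 66) again — its k=1 value — and the period has length 6.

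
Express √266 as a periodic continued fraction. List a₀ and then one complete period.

[16; 3, 4, 3, 32]

a₀ = ⌊√266⌋ = 16.
With m₀=0, d₀=1 and mₖ₊₁ = dₖaₖ − mₖ, dₖ₊₁ = (n − mₖ₊₁²)/dₖ, aₖ₊₁ = ⌊(a₀+mₖ₊₁)/dₖ₊₁⌋:
  k=1: m=16, d=10, a=3
  k=2: m=14, d=7, a=4
  k=3: m=14, d=10, a=3
  k=4: m=16, d=1, a=32
d=1 and a=2a₀=32 at k=4, so the next step gives (m, d) = (16, 10) again — its k=1 value — and the period has length 4.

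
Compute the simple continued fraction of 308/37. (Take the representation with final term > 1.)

[8; 3, 12]

308 = 8·37 + 12
37 = 3·12 + 1
12 = 12·1 + 0  (stop)
So 308/37 = [8; 3, 12].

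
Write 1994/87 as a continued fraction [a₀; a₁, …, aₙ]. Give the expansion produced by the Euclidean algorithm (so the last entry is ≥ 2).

1994 = 22·87 + 80
87 = 1·80 + 7
80 = 11·7 + 3
7 = 2·3 + 1
3 = 3·1 + 0  (stop)
So 1994/87 = [22; 1, 11, 2, 3].

[22; 1, 11, 2, 3]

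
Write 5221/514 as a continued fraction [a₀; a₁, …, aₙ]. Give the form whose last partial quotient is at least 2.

[10; 6, 2, 1, 8, 3]

5221 = 10*514 + 81
514 = 6*81 + 28
81 = 2*28 + 25
28 = 1*25 + 3
25 = 8*3 + 1
3 = 3*1 + 0  (stop)
So 5221/514 = [10; 6, 2, 1, 8, 3].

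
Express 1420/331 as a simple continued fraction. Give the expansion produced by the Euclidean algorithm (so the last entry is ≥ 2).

1420 = 4×331 + 96
331 = 3×96 + 43
96 = 2×43 + 10
43 = 4×10 + 3
10 = 3×3 + 1
3 = 3×1 + 0  (stop)
So 1420/331 = [4; 3, 2, 4, 3, 3].

[4; 3, 2, 4, 3, 3]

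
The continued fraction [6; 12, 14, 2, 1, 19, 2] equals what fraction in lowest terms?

Using pₖ = aₖpₖ₋₁ + pₖ₋₂ and qₖ = aₖqₖ₋₁ + qₖ₋₂:
  k=0: a=6, p=6, q=1
  k=1: a=12, p=73, q=12
  k=2: a=14, p=1028, q=169
  k=3: a=2, p=2129, q=350
  k=4: a=1, p=3157, q=519
  k=5: a=19, p=62112, q=10211
  k=6: a=2, p=127381, q=20941

127381/20941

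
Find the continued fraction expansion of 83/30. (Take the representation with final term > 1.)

[2; 1, 3, 3, 2]

83 = 2*30 + 23
30 = 1*23 + 7
23 = 3*7 + 2
7 = 3*2 + 1
2 = 2*1 + 0  (stop)
So 83/30 = [2; 1, 3, 3, 2].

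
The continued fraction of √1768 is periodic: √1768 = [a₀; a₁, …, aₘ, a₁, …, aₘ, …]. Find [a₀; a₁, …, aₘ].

a₀ = ⌊√1768⌋ = 42.
With m₀=0, d₀=1 and mₖ₊₁ = dₖaₖ − mₖ, dₖ₊₁ = (n − mₖ₊₁²)/dₖ, aₖ₊₁ = ⌊(a₀+mₖ₊₁)/dₖ₊₁⌋:
  k=1: m=42, d=4, a=21
  k=2: m=42, d=1, a=84
d=1 and a=2a₀=84 at k=2, so the next step gives (m, d) = (42, 4) again — its k=1 value — and the period has length 2.

[42; 21, 84]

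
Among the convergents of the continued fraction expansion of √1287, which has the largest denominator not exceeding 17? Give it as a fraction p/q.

287/8

√1287 = [35; 1, 6, 1, 70, …] (period length 4).
Convergents:
  p_0/q_0 = 35/1
  p_1/q_1 = 36/1
  p_2/q_2 = 251/7
  p_3/q_3 = 287/8
  p_4/q_4 = 20341/567
q_3 = 8 ≤ 17 < 567 = q_4, so the answer is 287/8.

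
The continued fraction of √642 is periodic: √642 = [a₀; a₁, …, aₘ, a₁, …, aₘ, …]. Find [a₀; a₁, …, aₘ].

a₀ = ⌊√642⌋ = 25.

[25; 2, 1, 24, 1, 2, 50]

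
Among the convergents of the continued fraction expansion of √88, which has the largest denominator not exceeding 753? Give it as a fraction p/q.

3621/386

√88 = [9; 2, 1, 1, 1, 2, 18, …] (period length 6).
Convergents:
  p_0/q_0 = 9/1
  p_1/q_1 = 19/2
  p_2/q_2 = 28/3
  p_3/q_3 = 47/5
  p_4/q_4 = 75/8
  p_5/q_5 = 197/21
  p_6/q_6 = 3621/386
  p_7/q_7 = 7439/793
q_6 = 386 ≤ 753 < 793 = q_7, so the answer is 3621/386.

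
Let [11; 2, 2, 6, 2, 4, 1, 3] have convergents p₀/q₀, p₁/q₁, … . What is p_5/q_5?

3513/308

Using pₖ = aₖpₖ₋₁ + pₖ₋₂, qₖ = aₖqₖ₋₁ + qₖ₋₂ (with p₋₁=1, p₋₂=0, q₋₁=0, q₋₂=1):
  k=0: a=11, p=11, q=1
  k=1: a=2, p=23, q=2
  k=2: a=2, p=57, q=5
  k=3: a=6, p=365, q=32
  k=4: a=2, p=787, q=69
  k=5: a=4, p=3513, q=308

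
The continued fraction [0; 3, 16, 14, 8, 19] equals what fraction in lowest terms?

34729/106348

Fold from the inside: start with 19/1.
  8 + 1/19 = 153/19
  14 + 19/153 = 2161/153
  16 + 153/2161 = 34729/2161
  3 + 2161/34729 = 106348/34729
  0 + 34729/106348 = 34729/106348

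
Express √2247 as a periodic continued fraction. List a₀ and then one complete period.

a₀ = ⌊√2247⌋ = 47.
With m₀=0, d₀=1 and mₖ₊₁ = dₖaₖ − mₖ, dₖ₊₁ = (n − mₖ₊₁²)/dₖ, aₖ₊₁ = ⌊(a₀+mₖ₊₁)/dₖ₊₁⌋:
  k=1: m=47, d=38, a=2
  k=2: m=29, d=37, a=2
  k=3: m=45, d=6, a=15
  k=4: m=45, d=37, a=2
  k=5: m=29, d=38, a=2
  k=6: m=47, d=1, a=94
d=1 and a=2a₀=94 at k=6, so the next step gives (m, d) = (47, 38) again — its k=1 value — and the period has length 6.

[47; 2, 2, 15, 2, 2, 94]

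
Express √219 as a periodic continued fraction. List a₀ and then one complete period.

[14; 1, 3, 1, 28]

a₀ = ⌊√219⌋ = 14.
With m₀=0, d₀=1 and mₖ₊₁ = dₖaₖ − mₖ, dₖ₊₁ = (n − mₖ₊₁²)/dₖ, aₖ₊₁ = ⌊(a₀+mₖ₊₁)/dₖ₊₁⌋:
  k=1: m=14, d=23, a=1
  k=2: m=9, d=6, a=3
  k=3: m=9, d=23, a=1
  k=4: m=14, d=1, a=28
d=1 and a=2a₀=28 at k=4, so the next step gives (m, d) = (14, 23) again — its k=1 value — and the period has length 4.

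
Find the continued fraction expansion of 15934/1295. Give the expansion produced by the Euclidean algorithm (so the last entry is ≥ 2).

15934 = 12×1295 + 394
1295 = 3×394 + 113
394 = 3×113 + 55
113 = 2×55 + 3
55 = 18×3 + 1
3 = 3×1 + 0  (stop)
So 15934/1295 = [12; 3, 3, 2, 18, 3].

[12; 3, 3, 2, 18, 3]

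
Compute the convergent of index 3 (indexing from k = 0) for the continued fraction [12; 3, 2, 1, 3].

123/10

Using pₖ = aₖpₖ₋₁ + pₖ₋₂, qₖ = aₖqₖ₋₁ + qₖ₋₂ (with p₋₁=1, p₋₂=0, q₋₁=0, q₋₂=1):
  k=0: a=12, p=12, q=1
  k=1: a=3, p=37, q=3
  k=2: a=2, p=86, q=7
  k=3: a=1, p=123, q=10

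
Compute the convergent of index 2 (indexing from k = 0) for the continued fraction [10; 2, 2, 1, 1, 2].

52/5

Using pₖ = aₖpₖ₋₁ + pₖ₋₂, qₖ = aₖqₖ₋₁ + qₖ₋₂ (with p₋₁=1, p₋₂=0, q₋₁=0, q₋₂=1):
  k=0: a=10, p=10, q=1
  k=1: a=2, p=21, q=2
  k=2: a=2, p=52, q=5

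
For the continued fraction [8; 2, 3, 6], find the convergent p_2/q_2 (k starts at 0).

Using pₖ = aₖpₖ₋₁ + pₖ₋₂, qₖ = aₖqₖ₋₁ + qₖ₋₂ (with p₋₁=1, p₋₂=0, q₋₁=0, q₋₂=1):
  k=0: a=8, p=8, q=1
  k=1: a=2, p=17, q=2
  k=2: a=3, p=59, q=7

59/7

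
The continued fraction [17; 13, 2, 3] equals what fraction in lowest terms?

Using pₖ = aₖpₖ₋₁ + pₖ₋₂ and qₖ = aₖqₖ₋₁ + qₖ₋₂:
  k=0: a=17, p=17, q=1
  k=1: a=13, p=222, q=13
  k=2: a=2, p=461, q=27
  k=3: a=3, p=1605, q=94

1605/94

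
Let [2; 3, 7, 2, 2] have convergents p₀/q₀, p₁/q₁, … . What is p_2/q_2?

Using pₖ = aₖpₖ₋₁ + pₖ₋₂, qₖ = aₖqₖ₋₁ + qₖ₋₂ (with p₋₁=1, p₋₂=0, q₋₁=0, q₋₂=1):
  k=0: a=2, p=2, q=1
  k=1: a=3, p=7, q=3
  k=2: a=7, p=51, q=22

51/22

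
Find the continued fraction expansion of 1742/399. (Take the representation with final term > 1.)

[4; 2, 1, 2, 1, 2, 1, 9]

1742 = 4·399 + 146
399 = 2·146 + 107
146 = 1·107 + 39
107 = 2·39 + 29
39 = 1·29 + 10
29 = 2·10 + 9
10 = 1·9 + 1
9 = 9·1 + 0  (stop)
So 1742/399 = [4; 2, 1, 2, 1, 2, 1, 9].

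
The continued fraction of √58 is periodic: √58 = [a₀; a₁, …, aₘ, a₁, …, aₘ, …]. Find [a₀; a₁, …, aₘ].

a₀ = ⌊√58⌋ = 7.

[7; 1, 1, 1, 1, 1, 1, 14]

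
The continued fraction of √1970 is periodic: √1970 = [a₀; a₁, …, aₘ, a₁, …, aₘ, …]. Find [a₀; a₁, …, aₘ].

a₀ = ⌊√1970⌋ = 44.
With m₀=0, d₀=1 and mₖ₊₁ = dₖaₖ − mₖ, dₖ₊₁ = (n − mₖ₊₁²)/dₖ, aₖ₊₁ = ⌊(a₀+mₖ₊₁)/dₖ₊₁⌋:
  k=1: m=44, d=34, a=2
  k=2: m=24, d=41, a=1
  k=3: m=17, d=41, a=1
  k=4: m=24, d=34, a=2
  k=5: m=44, d=1, a=88
d=1 and a=2a₀=88 at k=5, so the next step gives (m, d) = (44, 34) again — its k=1 value — and the period has length 5.

[44; 2, 1, 1, 2, 88]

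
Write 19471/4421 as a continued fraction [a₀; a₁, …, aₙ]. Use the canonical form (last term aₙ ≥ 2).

19471 = 4·4421 + 1787
4421 = 2·1787 + 847
1787 = 2·847 + 93
847 = 9·93 + 10
93 = 9·10 + 3
10 = 3·3 + 1
3 = 3·1 + 0  (stop)
So 19471/4421 = [4; 2, 2, 9, 9, 3, 3].

[4; 2, 2, 9, 9, 3, 3]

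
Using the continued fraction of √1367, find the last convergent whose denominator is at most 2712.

99827/2700

√1367 = [36; 1, 35, 1, 72, …] (period length 4).
Convergents:
  p_0/q_0 = 36/1
  p_1/q_1 = 37/1
  p_2/q_2 = 1331/36
  p_3/q_3 = 1368/37
  p_4/q_4 = 99827/2700
  p_5/q_5 = 101195/2737
q_4 = 2700 ≤ 2712 < 2737 = q_5, so the answer is 99827/2700.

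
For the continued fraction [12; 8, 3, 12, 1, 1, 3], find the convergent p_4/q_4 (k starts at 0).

Using pₖ = aₖpₖ₋₁ + pₖ₋₂, qₖ = aₖqₖ₋₁ + qₖ₋₂ (with p₋₁=1, p₋₂=0, q₋₁=0, q₋₂=1):
  k=0: a=12, p=12, q=1
  k=1: a=8, p=97, q=8
  k=2: a=3, p=303, q=25
  k=3: a=12, p=3733, q=308
  k=4: a=1, p=4036, q=333

4036/333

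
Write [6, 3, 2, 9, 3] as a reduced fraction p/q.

1289/205

Using pₖ = aₖpₖ₋₁ + pₖ₋₂ and qₖ = aₖqₖ₋₁ + qₖ₋₂:
  k=0: a=6, p=6, q=1
  k=1: a=3, p=19, q=3
  k=2: a=2, p=44, q=7
  k=3: a=9, p=415, q=66
  k=4: a=3, p=1289, q=205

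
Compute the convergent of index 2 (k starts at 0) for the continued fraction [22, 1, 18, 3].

436/19

Using pₖ = aₖpₖ₋₁ + pₖ₋₂, qₖ = aₖqₖ₋₁ + qₖ₋₂ (with p₋₁=1, p₋₂=0, q₋₁=0, q₋₂=1):
  k=0: a=22, p=22, q=1
  k=1: a=1, p=23, q=1
  k=2: a=18, p=436, q=19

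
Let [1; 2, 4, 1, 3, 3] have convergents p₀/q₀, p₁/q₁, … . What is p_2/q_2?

13/9

Using pₖ = aₖpₖ₋₁ + pₖ₋₂, qₖ = aₖqₖ₋₁ + qₖ₋₂ (with p₋₁=1, p₋₂=0, q₋₁=0, q₋₂=1):
  k=0: a=1, p=1, q=1
  k=1: a=2, p=3, q=2
  k=2: a=4, p=13, q=9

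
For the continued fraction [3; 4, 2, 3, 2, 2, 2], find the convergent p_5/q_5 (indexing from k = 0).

558/173

Using pₖ = aₖpₖ₋₁ + pₖ₋₂, qₖ = aₖqₖ₋₁ + qₖ₋₂ (with p₋₁=1, p₋₂=0, q₋₁=0, q₋₂=1):
  k=0: a=3, p=3, q=1
  k=1: a=4, p=13, q=4
  k=2: a=2, p=29, q=9
  k=3: a=3, p=100, q=31
  k=4: a=2, p=229, q=71
  k=5: a=2, p=558, q=173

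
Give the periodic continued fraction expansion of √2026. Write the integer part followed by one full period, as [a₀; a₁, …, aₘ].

[45; 90]

a₀ = ⌊√2026⌋ = 45.
With m₀=0, d₀=1 and mₖ₊₁ = dₖaₖ − mₖ, dₖ₊₁ = (n − mₖ₊₁²)/dₖ, aₖ₊₁ = ⌊(a₀+mₖ₊₁)/dₖ₊₁⌋:
  k=1: m=45, d=1, a=90
d=1 and a=2a₀=90 at k=1, so the next step gives (m, d) = (45, 1) again — its k=1 value — and the period has length 1.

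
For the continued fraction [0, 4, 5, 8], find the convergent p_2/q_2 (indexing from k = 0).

Using pₖ = aₖpₖ₋₁ + pₖ₋₂, qₖ = aₖqₖ₋₁ + qₖ₋₂ (with p₋₁=1, p₋₂=0, q₋₁=0, q₋₂=1):
  k=0: a=0, p=0, q=1
  k=1: a=4, p=1, q=4
  k=2: a=5, p=5, q=21

5/21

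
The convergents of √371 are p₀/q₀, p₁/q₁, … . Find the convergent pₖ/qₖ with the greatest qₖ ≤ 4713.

64853/3367

√371 = [19; 3, 1, 4, 1, 3, 38, …] (period length 6).
Convergents:
  p_0/q_0 = 19/1
  p_1/q_1 = 58/3
  p_2/q_2 = 77/4
  p_3/q_3 = 366/19
  p_4/q_4 = 443/23
  p_5/q_5 = 1695/88
  p_6/q_6 = 64853/3367
  p_7/q_7 = 196254/10189
q_6 = 3367 ≤ 4713 < 10189 = q_7, so the answer is 64853/3367.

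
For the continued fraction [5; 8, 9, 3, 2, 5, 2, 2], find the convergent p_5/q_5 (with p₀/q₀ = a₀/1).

14663/2862

Using pₖ = aₖpₖ₋₁ + pₖ₋₂, qₖ = aₖqₖ₋₁ + qₖ₋₂ (with p₋₁=1, p₋₂=0, q₋₁=0, q₋₂=1):
  k=0: a=5, p=5, q=1
  k=1: a=8, p=41, q=8
  k=2: a=9, p=374, q=73
  k=3: a=3, p=1163, q=227
  k=4: a=2, p=2700, q=527
  k=5: a=5, p=14663, q=2862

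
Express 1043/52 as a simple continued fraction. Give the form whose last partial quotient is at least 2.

[20; 17, 3]

1043 = 20*52 + 3
52 = 17*3 + 1
3 = 3*1 + 0  (stop)
So 1043/52 = [20; 17, 3].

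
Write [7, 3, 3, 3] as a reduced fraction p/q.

241/33

Fold from the inside: start with 3/1.
  3 + 1/3 = 10/3
  3 + 3/10 = 33/10
  7 + 10/33 = 241/33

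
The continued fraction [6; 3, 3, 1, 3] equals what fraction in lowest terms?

309/49

Using pₖ = aₖpₖ₋₁ + pₖ₋₂ and qₖ = aₖqₖ₋₁ + qₖ₋₂:
  k=0: a=6, p=6, q=1
  k=1: a=3, p=19, q=3
  k=2: a=3, p=63, q=10
  k=3: a=1, p=82, q=13
  k=4: a=3, p=309, q=49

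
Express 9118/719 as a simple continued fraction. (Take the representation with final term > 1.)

[12; 1, 2, 7, 6, 2, 2]

9118 = 12×719 + 490
719 = 1×490 + 229
490 = 2×229 + 32
229 = 7×32 + 5
32 = 6×5 + 2
5 = 2×2 + 1
2 = 2×1 + 0  (stop)
So 9118/719 = [12; 1, 2, 7, 6, 2, 2].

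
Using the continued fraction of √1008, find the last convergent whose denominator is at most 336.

√1008 = [31; 1, 2, 1, 62, …] (period length 4).
Convergents:
  p_0/q_0 = 31/1
  p_1/q_1 = 32/1
  p_2/q_2 = 95/3
  p_3/q_3 = 127/4
  p_4/q_4 = 7969/251
  p_5/q_5 = 8096/255
  p_6/q_6 = 24161/761
q_5 = 255 ≤ 336 < 761 = q_6, so the answer is 8096/255.

8096/255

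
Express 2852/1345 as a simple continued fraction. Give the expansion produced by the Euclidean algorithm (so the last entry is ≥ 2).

[2; 8, 3, 3, 3, 1, 3]

2852 = 2*1345 + 162
1345 = 8*162 + 49
162 = 3*49 + 15
49 = 3*15 + 4
15 = 3*4 + 3
4 = 1*3 + 1
3 = 3*1 + 0  (stop)
So 2852/1345 = [2; 8, 3, 3, 3, 1, 3].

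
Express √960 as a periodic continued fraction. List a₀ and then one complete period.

[30; 1, 60]

a₀ = ⌊√960⌋ = 30.
With m₀=0, d₀=1 and mₖ₊₁ = dₖaₖ − mₖ, dₖ₊₁ = (n − mₖ₊₁²)/dₖ, aₖ₊₁ = ⌊(a₀+mₖ₊₁)/dₖ₊₁⌋:
  k=1: m=30, d=60, a=1
  k=2: m=30, d=1, a=60
d=1 and a=2a₀=60 at k=2, so the next step gives (m, d) = (30, 60) again — its k=1 value — and the period has length 2.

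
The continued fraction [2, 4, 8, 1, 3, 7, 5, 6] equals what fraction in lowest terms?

Fold from the inside: start with 6/1.
  5 + 1/6 = 31/6
  7 + 6/31 = 223/31
  3 + 31/223 = 700/223
  1 + 223/700 = 923/700
  8 + 700/923 = 8084/923
  4 + 923/8084 = 33259/8084
  2 + 8084/33259 = 74602/33259

74602/33259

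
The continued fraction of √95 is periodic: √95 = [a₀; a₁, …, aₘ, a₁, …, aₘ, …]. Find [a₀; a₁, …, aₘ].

a₀ = ⌊√95⌋ = 9.
With m₀=0, d₀=1 and mₖ₊₁ = dₖaₖ − mₖ, dₖ₊₁ = (n − mₖ₊₁²)/dₖ, aₖ₊₁ = ⌊(a₀+mₖ₊₁)/dₖ₊₁⌋:
  k=1: m=9, d=14, a=1
  k=2: m=5, d=5, a=2
  k=3: m=5, d=14, a=1
  k=4: m=9, d=1, a=18
d=1 and a=2a₀=18 at k=4, so the next step gives (m, d) = (9, 14) again — its k=1 value — and the period has length 4.

[9; 1, 2, 1, 18]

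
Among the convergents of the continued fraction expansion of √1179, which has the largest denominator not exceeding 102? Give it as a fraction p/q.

√1179 = [34; 2, 1, 33, 1, 2, 68, …] (period length 6).
Convergents:
  p_0/q_0 = 34/1
  p_1/q_1 = 69/2
  p_2/q_2 = 103/3
  p_3/q_3 = 3468/101
  p_4/q_4 = 3571/104
q_3 = 101 ≤ 102 < 104 = q_4, so the answer is 3468/101.

3468/101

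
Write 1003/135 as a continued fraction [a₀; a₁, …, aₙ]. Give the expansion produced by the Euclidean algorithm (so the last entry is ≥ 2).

1003 = 7·135 + 58
135 = 2·58 + 19
58 = 3·19 + 1
19 = 19·1 + 0  (stop)
So 1003/135 = [7; 2, 3, 19].

[7; 2, 3, 19]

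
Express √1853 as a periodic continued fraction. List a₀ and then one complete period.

[43; 21, 1, 1, 21, 86]

a₀ = ⌊√1853⌋ = 43.
With m₀=0, d₀=1 and mₖ₊₁ = dₖaₖ − mₖ, dₖ₊₁ = (n − mₖ₊₁²)/dₖ, aₖ₊₁ = ⌊(a₀+mₖ₊₁)/dₖ₊₁⌋:
  k=1: m=43, d=4, a=21
  k=2: m=41, d=43, a=1
  k=3: m=2, d=43, a=1
  k=4: m=41, d=4, a=21
  k=5: m=43, d=1, a=86
d=1 and a=2a₀=86 at k=5, so the next step gives (m, d) = (43, 4) again — its k=1 value — and the period has length 5.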